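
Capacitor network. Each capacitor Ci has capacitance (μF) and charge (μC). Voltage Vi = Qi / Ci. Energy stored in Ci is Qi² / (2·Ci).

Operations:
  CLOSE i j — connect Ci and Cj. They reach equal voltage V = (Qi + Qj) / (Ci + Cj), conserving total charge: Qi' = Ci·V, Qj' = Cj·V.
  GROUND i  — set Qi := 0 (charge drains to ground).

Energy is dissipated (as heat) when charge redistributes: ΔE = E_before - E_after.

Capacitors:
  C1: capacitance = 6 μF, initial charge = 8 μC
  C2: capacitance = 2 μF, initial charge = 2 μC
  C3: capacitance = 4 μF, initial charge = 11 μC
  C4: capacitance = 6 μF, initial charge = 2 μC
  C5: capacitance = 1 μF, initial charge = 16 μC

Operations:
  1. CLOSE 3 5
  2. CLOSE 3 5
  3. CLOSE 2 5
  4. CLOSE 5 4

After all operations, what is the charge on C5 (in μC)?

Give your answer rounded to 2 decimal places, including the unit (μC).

Initial: C1(6μF, Q=8μC, V=1.33V), C2(2μF, Q=2μC, V=1.00V), C3(4μF, Q=11μC, V=2.75V), C4(6μF, Q=2μC, V=0.33V), C5(1μF, Q=16μC, V=16.00V)
Op 1: CLOSE 3-5: Q_total=27.00, C_total=5.00, V=5.40; Q3=21.60, Q5=5.40; dissipated=70.225
Op 2: CLOSE 3-5: Q_total=27.00, C_total=5.00, V=5.40; Q3=21.60, Q5=5.40; dissipated=0.000
Op 3: CLOSE 2-5: Q_total=7.40, C_total=3.00, V=2.47; Q2=4.93, Q5=2.47; dissipated=6.453
Op 4: CLOSE 5-4: Q_total=4.47, C_total=7.00, V=0.64; Q5=0.64, Q4=3.83; dissipated=1.950
Final charges: Q1=8.00, Q2=4.93, Q3=21.60, Q4=3.83, Q5=0.64

Answer: 0.64 μC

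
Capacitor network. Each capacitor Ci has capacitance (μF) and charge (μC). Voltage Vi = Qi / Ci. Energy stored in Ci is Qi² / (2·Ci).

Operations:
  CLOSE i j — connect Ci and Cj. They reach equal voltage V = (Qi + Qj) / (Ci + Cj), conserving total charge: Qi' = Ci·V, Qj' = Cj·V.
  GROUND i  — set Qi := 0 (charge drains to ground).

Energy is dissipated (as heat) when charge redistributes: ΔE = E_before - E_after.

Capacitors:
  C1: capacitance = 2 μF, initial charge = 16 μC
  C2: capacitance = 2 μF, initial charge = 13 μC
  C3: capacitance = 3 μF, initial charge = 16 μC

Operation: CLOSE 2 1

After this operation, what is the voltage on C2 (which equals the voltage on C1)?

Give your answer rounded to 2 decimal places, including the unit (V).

Initial: C1(2μF, Q=16μC, V=8.00V), C2(2μF, Q=13μC, V=6.50V), C3(3μF, Q=16μC, V=5.33V)
Op 1: CLOSE 2-1: Q_total=29.00, C_total=4.00, V=7.25; Q2=14.50, Q1=14.50; dissipated=1.125

Answer: 7.25 V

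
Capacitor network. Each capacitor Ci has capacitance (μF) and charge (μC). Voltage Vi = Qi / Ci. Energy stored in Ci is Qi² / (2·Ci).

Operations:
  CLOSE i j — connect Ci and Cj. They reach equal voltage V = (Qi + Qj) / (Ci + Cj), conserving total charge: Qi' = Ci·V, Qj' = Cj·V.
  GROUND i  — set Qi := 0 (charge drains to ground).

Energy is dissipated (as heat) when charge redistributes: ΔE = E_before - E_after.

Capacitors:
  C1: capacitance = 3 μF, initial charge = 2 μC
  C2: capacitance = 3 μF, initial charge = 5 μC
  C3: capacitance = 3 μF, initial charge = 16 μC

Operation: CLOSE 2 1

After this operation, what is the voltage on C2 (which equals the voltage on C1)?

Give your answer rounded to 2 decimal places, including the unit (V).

Initial: C1(3μF, Q=2μC, V=0.67V), C2(3μF, Q=5μC, V=1.67V), C3(3μF, Q=16μC, V=5.33V)
Op 1: CLOSE 2-1: Q_total=7.00, C_total=6.00, V=1.17; Q2=3.50, Q1=3.50; dissipated=0.750

Answer: 1.17 V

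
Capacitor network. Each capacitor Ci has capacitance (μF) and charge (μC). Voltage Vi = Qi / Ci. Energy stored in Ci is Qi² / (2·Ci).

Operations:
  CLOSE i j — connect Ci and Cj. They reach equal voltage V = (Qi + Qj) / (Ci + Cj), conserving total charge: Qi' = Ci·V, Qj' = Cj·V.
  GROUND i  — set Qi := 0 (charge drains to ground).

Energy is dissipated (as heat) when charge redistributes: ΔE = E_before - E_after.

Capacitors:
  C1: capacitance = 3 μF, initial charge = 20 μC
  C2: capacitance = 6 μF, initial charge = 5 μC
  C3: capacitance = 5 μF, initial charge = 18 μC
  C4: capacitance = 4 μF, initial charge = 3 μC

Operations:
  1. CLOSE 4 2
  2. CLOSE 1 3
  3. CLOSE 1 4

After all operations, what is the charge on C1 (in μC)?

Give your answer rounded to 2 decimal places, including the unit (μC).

Initial: C1(3μF, Q=20μC, V=6.67V), C2(6μF, Q=5μC, V=0.83V), C3(5μF, Q=18μC, V=3.60V), C4(4μF, Q=3μC, V=0.75V)
Op 1: CLOSE 4-2: Q_total=8.00, C_total=10.00, V=0.80; Q4=3.20, Q2=4.80; dissipated=0.008
Op 2: CLOSE 1-3: Q_total=38.00, C_total=8.00, V=4.75; Q1=14.25, Q3=23.75; dissipated=8.817
Op 3: CLOSE 1-4: Q_total=17.45, C_total=7.00, V=2.49; Q1=7.48, Q4=9.97; dissipated=13.374
Final charges: Q1=7.48, Q2=4.80, Q3=23.75, Q4=9.97

Answer: 7.48 μC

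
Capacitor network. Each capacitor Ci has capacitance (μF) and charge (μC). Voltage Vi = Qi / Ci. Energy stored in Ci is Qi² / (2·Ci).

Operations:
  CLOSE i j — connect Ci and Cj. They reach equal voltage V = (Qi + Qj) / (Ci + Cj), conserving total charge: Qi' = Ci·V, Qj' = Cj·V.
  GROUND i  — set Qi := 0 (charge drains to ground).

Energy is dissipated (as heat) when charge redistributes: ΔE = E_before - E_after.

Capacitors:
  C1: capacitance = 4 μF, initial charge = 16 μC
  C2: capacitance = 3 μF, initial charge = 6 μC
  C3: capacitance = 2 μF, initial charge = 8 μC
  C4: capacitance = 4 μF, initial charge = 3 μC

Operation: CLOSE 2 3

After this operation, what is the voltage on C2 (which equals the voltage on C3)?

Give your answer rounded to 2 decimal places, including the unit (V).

Initial: C1(4μF, Q=16μC, V=4.00V), C2(3μF, Q=6μC, V=2.00V), C3(2μF, Q=8μC, V=4.00V), C4(4μF, Q=3μC, V=0.75V)
Op 1: CLOSE 2-3: Q_total=14.00, C_total=5.00, V=2.80; Q2=8.40, Q3=5.60; dissipated=2.400

Answer: 2.80 V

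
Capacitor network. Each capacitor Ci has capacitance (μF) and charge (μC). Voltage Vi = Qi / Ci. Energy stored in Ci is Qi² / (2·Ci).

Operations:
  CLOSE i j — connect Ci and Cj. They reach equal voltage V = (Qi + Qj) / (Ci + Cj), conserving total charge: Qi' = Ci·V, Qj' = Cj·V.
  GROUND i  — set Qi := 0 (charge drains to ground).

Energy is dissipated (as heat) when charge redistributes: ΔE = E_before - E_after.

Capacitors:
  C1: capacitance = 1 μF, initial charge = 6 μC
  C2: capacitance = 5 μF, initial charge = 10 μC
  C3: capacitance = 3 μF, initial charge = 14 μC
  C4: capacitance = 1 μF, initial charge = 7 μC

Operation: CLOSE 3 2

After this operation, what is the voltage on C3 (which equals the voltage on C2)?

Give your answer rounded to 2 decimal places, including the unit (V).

Initial: C1(1μF, Q=6μC, V=6.00V), C2(5μF, Q=10μC, V=2.00V), C3(3μF, Q=14μC, V=4.67V), C4(1μF, Q=7μC, V=7.00V)
Op 1: CLOSE 3-2: Q_total=24.00, C_total=8.00, V=3.00; Q3=9.00, Q2=15.00; dissipated=6.667

Answer: 3.00 V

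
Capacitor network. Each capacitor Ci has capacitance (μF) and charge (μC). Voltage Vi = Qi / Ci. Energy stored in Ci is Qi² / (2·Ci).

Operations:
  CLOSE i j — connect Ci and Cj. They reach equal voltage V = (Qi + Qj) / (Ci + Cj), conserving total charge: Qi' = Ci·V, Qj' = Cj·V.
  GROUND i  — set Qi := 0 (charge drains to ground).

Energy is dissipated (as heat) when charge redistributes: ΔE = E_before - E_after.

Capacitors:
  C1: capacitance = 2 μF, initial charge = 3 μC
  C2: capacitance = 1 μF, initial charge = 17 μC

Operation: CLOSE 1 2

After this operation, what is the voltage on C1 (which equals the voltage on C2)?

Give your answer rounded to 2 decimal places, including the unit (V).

Initial: C1(2μF, Q=3μC, V=1.50V), C2(1μF, Q=17μC, V=17.00V)
Op 1: CLOSE 1-2: Q_total=20.00, C_total=3.00, V=6.67; Q1=13.33, Q2=6.67; dissipated=80.083

Answer: 6.67 V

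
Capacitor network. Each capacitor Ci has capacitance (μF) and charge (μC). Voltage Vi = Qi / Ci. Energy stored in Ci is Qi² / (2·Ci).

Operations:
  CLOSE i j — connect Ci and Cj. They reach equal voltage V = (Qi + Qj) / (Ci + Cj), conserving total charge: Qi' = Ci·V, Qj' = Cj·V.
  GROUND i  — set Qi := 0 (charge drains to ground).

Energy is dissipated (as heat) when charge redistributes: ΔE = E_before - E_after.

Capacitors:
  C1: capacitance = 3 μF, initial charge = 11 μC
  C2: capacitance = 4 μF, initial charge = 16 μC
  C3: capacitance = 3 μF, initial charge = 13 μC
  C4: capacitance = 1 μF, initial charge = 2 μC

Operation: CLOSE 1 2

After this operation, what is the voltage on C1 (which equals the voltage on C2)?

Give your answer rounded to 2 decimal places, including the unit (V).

Answer: 3.86 V

Derivation:
Initial: C1(3μF, Q=11μC, V=3.67V), C2(4μF, Q=16μC, V=4.00V), C3(3μF, Q=13μC, V=4.33V), C4(1μF, Q=2μC, V=2.00V)
Op 1: CLOSE 1-2: Q_total=27.00, C_total=7.00, V=3.86; Q1=11.57, Q2=15.43; dissipated=0.095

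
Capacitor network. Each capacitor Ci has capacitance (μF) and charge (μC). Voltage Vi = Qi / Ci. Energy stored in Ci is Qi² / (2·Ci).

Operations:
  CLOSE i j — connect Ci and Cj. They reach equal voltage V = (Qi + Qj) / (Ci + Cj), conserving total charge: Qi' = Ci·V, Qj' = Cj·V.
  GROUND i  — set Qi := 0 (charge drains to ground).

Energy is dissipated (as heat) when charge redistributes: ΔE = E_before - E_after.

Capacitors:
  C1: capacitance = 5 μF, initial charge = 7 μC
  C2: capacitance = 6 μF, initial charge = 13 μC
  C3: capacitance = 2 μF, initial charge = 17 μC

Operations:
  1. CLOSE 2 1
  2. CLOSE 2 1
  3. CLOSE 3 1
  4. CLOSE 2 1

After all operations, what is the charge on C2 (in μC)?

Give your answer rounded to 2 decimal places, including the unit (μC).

Answer: 16.12 μC

Derivation:
Initial: C1(5μF, Q=7μC, V=1.40V), C2(6μF, Q=13μC, V=2.17V), C3(2μF, Q=17μC, V=8.50V)
Op 1: CLOSE 2-1: Q_total=20.00, C_total=11.00, V=1.82; Q2=10.91, Q1=9.09; dissipated=0.802
Op 2: CLOSE 2-1: Q_total=20.00, C_total=11.00, V=1.82; Q2=10.91, Q1=9.09; dissipated=0.000
Op 3: CLOSE 3-1: Q_total=26.09, C_total=7.00, V=3.73; Q3=7.45, Q1=18.64; dissipated=31.890
Op 4: CLOSE 2-1: Q_total=29.55, C_total=11.00, V=2.69; Q2=16.12, Q1=13.43; dissipated=4.970
Final charges: Q1=13.43, Q2=16.12, Q3=7.45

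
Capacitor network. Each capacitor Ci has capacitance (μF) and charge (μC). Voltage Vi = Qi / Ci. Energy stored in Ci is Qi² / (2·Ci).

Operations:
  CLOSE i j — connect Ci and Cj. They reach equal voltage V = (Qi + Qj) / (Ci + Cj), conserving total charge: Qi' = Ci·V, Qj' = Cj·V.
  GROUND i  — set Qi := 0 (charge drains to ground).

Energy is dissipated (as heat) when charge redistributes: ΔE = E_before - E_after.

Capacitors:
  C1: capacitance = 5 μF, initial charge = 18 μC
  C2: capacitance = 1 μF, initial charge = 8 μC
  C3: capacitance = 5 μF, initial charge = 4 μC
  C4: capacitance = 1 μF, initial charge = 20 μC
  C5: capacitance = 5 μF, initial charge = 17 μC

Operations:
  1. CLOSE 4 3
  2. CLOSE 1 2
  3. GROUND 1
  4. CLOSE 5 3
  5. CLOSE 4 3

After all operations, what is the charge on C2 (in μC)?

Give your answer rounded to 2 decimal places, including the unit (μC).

Answer: 4.33 μC

Derivation:
Initial: C1(5μF, Q=18μC, V=3.60V), C2(1μF, Q=8μC, V=8.00V), C3(5μF, Q=4μC, V=0.80V), C4(1μF, Q=20μC, V=20.00V), C5(5μF, Q=17μC, V=3.40V)
Op 1: CLOSE 4-3: Q_total=24.00, C_total=6.00, V=4.00; Q4=4.00, Q3=20.00; dissipated=153.600
Op 2: CLOSE 1-2: Q_total=26.00, C_total=6.00, V=4.33; Q1=21.67, Q2=4.33; dissipated=8.067
Op 3: GROUND 1: Q1=0; energy lost=46.944
Op 4: CLOSE 5-3: Q_total=37.00, C_total=10.00, V=3.70; Q5=18.50, Q3=18.50; dissipated=0.450
Op 5: CLOSE 4-3: Q_total=22.50, C_total=6.00, V=3.75; Q4=3.75, Q3=18.75; dissipated=0.037
Final charges: Q1=0.00, Q2=4.33, Q3=18.75, Q4=3.75, Q5=18.50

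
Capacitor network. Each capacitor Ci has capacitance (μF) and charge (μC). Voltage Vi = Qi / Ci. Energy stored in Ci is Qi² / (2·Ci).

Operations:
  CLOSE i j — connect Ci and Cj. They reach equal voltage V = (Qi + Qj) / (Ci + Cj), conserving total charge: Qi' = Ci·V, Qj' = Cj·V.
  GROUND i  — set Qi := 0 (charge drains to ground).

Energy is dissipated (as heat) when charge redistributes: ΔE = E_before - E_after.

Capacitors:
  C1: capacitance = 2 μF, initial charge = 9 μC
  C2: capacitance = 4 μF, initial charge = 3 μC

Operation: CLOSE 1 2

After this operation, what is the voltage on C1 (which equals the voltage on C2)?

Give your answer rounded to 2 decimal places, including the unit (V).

Answer: 2.00 V

Derivation:
Initial: C1(2μF, Q=9μC, V=4.50V), C2(4μF, Q=3μC, V=0.75V)
Op 1: CLOSE 1-2: Q_total=12.00, C_total=6.00, V=2.00; Q1=4.00, Q2=8.00; dissipated=9.375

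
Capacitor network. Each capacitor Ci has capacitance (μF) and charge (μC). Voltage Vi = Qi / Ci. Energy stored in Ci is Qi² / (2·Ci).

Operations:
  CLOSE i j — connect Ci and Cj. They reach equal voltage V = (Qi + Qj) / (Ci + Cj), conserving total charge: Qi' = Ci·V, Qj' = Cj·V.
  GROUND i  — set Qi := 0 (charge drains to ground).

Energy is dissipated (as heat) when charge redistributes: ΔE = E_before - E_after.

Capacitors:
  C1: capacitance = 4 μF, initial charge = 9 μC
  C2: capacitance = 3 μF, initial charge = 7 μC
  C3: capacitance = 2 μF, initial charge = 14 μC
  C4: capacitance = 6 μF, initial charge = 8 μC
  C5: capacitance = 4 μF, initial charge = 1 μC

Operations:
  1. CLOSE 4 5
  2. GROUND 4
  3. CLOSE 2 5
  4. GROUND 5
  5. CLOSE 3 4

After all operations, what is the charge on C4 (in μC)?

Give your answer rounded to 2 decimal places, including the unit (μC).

Initial: C1(4μF, Q=9μC, V=2.25V), C2(3μF, Q=7μC, V=2.33V), C3(2μF, Q=14μC, V=7.00V), C4(6μF, Q=8μC, V=1.33V), C5(4μF, Q=1μC, V=0.25V)
Op 1: CLOSE 4-5: Q_total=9.00, C_total=10.00, V=0.90; Q4=5.40, Q5=3.60; dissipated=1.408
Op 2: GROUND 4: Q4=0; energy lost=2.430
Op 3: CLOSE 2-5: Q_total=10.60, C_total=7.00, V=1.51; Q2=4.54, Q5=6.06; dissipated=1.761
Op 4: GROUND 5: Q5=0; energy lost=4.586
Op 5: CLOSE 3-4: Q_total=14.00, C_total=8.00, V=1.75; Q3=3.50, Q4=10.50; dissipated=36.750
Final charges: Q1=9.00, Q2=4.54, Q3=3.50, Q4=10.50, Q5=0.00

Answer: 10.50 μC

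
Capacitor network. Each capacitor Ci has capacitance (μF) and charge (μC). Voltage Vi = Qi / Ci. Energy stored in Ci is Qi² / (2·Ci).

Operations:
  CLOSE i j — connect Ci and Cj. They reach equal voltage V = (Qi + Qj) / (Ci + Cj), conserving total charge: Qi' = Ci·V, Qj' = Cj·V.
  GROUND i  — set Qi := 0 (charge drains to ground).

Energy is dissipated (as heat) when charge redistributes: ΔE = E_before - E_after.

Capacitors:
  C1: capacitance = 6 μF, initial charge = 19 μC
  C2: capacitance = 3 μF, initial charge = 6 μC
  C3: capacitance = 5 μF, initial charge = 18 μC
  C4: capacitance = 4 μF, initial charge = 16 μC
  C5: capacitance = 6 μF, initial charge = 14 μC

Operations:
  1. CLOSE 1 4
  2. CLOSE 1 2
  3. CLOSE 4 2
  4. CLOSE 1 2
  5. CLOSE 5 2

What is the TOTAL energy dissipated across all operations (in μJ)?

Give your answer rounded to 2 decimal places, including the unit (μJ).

Answer: 3.96 μJ

Derivation:
Initial: C1(6μF, Q=19μC, V=3.17V), C2(3μF, Q=6μC, V=2.00V), C3(5μF, Q=18μC, V=3.60V), C4(4μF, Q=16μC, V=4.00V), C5(6μF, Q=14μC, V=2.33V)
Op 1: CLOSE 1-4: Q_total=35.00, C_total=10.00, V=3.50; Q1=21.00, Q4=14.00; dissipated=0.833
Op 2: CLOSE 1-2: Q_total=27.00, C_total=9.00, V=3.00; Q1=18.00, Q2=9.00; dissipated=2.250
Op 3: CLOSE 4-2: Q_total=23.00, C_total=7.00, V=3.29; Q4=13.14, Q2=9.86; dissipated=0.214
Op 4: CLOSE 1-2: Q_total=27.86, C_total=9.00, V=3.10; Q1=18.57, Q2=9.29; dissipated=0.082
Op 5: CLOSE 5-2: Q_total=23.29, C_total=9.00, V=2.59; Q5=15.52, Q2=7.76; dissipated=0.580
Total dissipated: 3.960 μJ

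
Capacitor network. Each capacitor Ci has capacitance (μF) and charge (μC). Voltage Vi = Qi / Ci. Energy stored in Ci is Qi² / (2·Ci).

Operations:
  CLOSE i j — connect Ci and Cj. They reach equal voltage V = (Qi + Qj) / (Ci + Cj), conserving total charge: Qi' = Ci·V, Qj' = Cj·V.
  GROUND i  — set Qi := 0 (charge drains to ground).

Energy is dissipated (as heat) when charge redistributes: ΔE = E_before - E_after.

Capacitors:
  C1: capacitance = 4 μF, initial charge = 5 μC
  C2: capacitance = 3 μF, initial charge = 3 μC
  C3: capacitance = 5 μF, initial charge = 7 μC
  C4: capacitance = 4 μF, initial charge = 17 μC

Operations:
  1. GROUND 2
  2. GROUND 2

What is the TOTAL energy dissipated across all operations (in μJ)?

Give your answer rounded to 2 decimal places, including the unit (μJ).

Answer: 1.50 μJ

Derivation:
Initial: C1(4μF, Q=5μC, V=1.25V), C2(3μF, Q=3μC, V=1.00V), C3(5μF, Q=7μC, V=1.40V), C4(4μF, Q=17μC, V=4.25V)
Op 1: GROUND 2: Q2=0; energy lost=1.500
Op 2: GROUND 2: Q2=0; energy lost=0.000
Total dissipated: 1.500 μJ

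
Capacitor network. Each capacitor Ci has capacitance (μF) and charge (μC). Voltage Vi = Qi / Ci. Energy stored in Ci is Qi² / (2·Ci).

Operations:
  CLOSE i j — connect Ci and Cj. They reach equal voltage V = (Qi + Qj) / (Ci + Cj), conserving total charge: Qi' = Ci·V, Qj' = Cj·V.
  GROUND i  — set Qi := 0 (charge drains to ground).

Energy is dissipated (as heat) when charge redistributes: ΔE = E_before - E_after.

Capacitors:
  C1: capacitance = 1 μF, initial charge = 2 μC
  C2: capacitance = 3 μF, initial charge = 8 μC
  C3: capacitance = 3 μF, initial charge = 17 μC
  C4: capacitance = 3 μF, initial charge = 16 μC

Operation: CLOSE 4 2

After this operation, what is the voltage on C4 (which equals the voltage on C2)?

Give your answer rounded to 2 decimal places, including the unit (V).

Initial: C1(1μF, Q=2μC, V=2.00V), C2(3μF, Q=8μC, V=2.67V), C3(3μF, Q=17μC, V=5.67V), C4(3μF, Q=16μC, V=5.33V)
Op 1: CLOSE 4-2: Q_total=24.00, C_total=6.00, V=4.00; Q4=12.00, Q2=12.00; dissipated=5.333

Answer: 4.00 V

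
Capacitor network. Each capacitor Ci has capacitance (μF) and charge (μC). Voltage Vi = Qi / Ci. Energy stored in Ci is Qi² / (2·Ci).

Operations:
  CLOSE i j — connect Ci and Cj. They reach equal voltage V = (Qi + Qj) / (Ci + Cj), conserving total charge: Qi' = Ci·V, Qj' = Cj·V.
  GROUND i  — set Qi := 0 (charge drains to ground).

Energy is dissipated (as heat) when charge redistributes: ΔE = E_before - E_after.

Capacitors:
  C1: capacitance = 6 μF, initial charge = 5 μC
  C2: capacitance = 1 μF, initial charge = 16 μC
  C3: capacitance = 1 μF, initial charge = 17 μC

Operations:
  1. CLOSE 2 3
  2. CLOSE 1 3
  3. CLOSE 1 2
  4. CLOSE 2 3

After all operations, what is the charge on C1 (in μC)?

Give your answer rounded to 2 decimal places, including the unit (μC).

Initial: C1(6μF, Q=5μC, V=0.83V), C2(1μF, Q=16μC, V=16.00V), C3(1μF, Q=17μC, V=17.00V)
Op 1: CLOSE 2-3: Q_total=33.00, C_total=2.00, V=16.50; Q2=16.50, Q3=16.50; dissipated=0.250
Op 2: CLOSE 1-3: Q_total=21.50, C_total=7.00, V=3.07; Q1=18.43, Q3=3.07; dissipated=105.190
Op 3: CLOSE 1-2: Q_total=34.93, C_total=7.00, V=4.99; Q1=29.94, Q2=4.99; dissipated=77.283
Op 4: CLOSE 2-3: Q_total=8.06, C_total=2.00, V=4.03; Q2=4.03, Q3=4.03; dissipated=0.920
Final charges: Q1=29.94, Q2=4.03, Q3=4.03

Answer: 29.94 μC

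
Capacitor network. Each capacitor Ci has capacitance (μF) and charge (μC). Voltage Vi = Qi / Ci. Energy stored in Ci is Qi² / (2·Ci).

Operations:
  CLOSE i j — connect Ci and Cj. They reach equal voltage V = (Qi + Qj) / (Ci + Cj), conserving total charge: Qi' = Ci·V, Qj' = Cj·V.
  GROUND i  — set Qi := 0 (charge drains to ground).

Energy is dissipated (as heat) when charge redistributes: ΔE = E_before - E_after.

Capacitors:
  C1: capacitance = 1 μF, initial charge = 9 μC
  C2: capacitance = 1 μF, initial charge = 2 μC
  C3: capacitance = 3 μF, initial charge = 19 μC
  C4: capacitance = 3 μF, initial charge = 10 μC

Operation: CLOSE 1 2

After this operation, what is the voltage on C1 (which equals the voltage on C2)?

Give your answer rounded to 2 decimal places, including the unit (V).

Answer: 5.50 V

Derivation:
Initial: C1(1μF, Q=9μC, V=9.00V), C2(1μF, Q=2μC, V=2.00V), C3(3μF, Q=19μC, V=6.33V), C4(3μF, Q=10μC, V=3.33V)
Op 1: CLOSE 1-2: Q_total=11.00, C_total=2.00, V=5.50; Q1=5.50, Q2=5.50; dissipated=12.250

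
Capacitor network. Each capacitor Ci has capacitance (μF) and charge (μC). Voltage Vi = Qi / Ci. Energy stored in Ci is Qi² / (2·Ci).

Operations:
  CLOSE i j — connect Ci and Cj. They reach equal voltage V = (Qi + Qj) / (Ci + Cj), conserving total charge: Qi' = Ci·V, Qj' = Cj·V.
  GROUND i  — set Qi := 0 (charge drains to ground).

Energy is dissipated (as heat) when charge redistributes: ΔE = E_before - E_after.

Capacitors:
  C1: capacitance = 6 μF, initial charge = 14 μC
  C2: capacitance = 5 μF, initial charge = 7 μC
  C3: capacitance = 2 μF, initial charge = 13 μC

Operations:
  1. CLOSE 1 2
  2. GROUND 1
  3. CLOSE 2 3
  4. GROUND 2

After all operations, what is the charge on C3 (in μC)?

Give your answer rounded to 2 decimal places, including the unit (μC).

Answer: 6.44 μC

Derivation:
Initial: C1(6μF, Q=14μC, V=2.33V), C2(5μF, Q=7μC, V=1.40V), C3(2μF, Q=13μC, V=6.50V)
Op 1: CLOSE 1-2: Q_total=21.00, C_total=11.00, V=1.91; Q1=11.45, Q2=9.55; dissipated=1.188
Op 2: GROUND 1: Q1=0; energy lost=10.934
Op 3: CLOSE 2-3: Q_total=22.55, C_total=7.00, V=3.22; Q2=16.10, Q3=6.44; dissipated=15.055
Op 4: GROUND 2: Q2=0; energy lost=25.934
Final charges: Q1=0.00, Q2=0.00, Q3=6.44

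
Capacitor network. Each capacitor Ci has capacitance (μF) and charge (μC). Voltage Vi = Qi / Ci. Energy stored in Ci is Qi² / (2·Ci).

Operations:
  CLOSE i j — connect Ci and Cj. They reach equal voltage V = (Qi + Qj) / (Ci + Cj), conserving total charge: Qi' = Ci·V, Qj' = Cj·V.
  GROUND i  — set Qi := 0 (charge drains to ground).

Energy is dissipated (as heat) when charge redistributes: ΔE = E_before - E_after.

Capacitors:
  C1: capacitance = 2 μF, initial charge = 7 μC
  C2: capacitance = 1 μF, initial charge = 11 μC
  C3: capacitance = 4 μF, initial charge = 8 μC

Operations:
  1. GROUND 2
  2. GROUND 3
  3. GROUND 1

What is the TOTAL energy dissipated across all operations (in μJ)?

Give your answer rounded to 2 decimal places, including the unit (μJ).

Initial: C1(2μF, Q=7μC, V=3.50V), C2(1μF, Q=11μC, V=11.00V), C3(4μF, Q=8μC, V=2.00V)
Op 1: GROUND 2: Q2=0; energy lost=60.500
Op 2: GROUND 3: Q3=0; energy lost=8.000
Op 3: GROUND 1: Q1=0; energy lost=12.250
Total dissipated: 80.750 μJ

Answer: 80.75 μJ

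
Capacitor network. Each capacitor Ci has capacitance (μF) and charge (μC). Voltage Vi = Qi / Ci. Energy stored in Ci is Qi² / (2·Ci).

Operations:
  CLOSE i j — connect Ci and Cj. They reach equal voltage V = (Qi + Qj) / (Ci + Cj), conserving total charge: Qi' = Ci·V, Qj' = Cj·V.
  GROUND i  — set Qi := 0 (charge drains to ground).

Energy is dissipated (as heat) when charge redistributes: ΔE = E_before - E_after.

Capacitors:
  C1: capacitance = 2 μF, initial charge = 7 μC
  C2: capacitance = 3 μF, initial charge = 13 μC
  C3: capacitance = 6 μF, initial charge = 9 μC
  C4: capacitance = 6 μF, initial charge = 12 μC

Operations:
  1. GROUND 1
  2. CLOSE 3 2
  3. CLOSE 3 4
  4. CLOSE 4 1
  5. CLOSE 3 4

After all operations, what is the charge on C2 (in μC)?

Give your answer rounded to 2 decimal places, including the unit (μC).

Initial: C1(2μF, Q=7μC, V=3.50V), C2(3μF, Q=13μC, V=4.33V), C3(6μF, Q=9μC, V=1.50V), C4(6μF, Q=12μC, V=2.00V)
Op 1: GROUND 1: Q1=0; energy lost=12.250
Op 2: CLOSE 3-2: Q_total=22.00, C_total=9.00, V=2.44; Q3=14.67, Q2=7.33; dissipated=8.028
Op 3: CLOSE 3-4: Q_total=26.67, C_total=12.00, V=2.22; Q3=13.33, Q4=13.33; dissipated=0.296
Op 4: CLOSE 4-1: Q_total=13.33, C_total=8.00, V=1.67; Q4=10.00, Q1=3.33; dissipated=3.704
Op 5: CLOSE 3-4: Q_total=23.33, C_total=12.00, V=1.94; Q3=11.67, Q4=11.67; dissipated=0.463
Final charges: Q1=3.33, Q2=7.33, Q3=11.67, Q4=11.67

Answer: 7.33 μC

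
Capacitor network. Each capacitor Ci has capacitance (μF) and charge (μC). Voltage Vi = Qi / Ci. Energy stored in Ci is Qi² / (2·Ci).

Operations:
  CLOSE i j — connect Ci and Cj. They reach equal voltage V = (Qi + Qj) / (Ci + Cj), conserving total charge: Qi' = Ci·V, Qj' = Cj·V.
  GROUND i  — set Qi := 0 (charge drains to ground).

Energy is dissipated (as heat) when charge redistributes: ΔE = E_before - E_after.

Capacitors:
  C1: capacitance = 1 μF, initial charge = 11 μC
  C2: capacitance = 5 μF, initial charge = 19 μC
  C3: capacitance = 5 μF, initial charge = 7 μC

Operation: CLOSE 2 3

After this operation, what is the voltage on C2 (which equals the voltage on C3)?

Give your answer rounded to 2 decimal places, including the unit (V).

Initial: C1(1μF, Q=11μC, V=11.00V), C2(5μF, Q=19μC, V=3.80V), C3(5μF, Q=7μC, V=1.40V)
Op 1: CLOSE 2-3: Q_total=26.00, C_total=10.00, V=2.60; Q2=13.00, Q3=13.00; dissipated=7.200

Answer: 2.60 V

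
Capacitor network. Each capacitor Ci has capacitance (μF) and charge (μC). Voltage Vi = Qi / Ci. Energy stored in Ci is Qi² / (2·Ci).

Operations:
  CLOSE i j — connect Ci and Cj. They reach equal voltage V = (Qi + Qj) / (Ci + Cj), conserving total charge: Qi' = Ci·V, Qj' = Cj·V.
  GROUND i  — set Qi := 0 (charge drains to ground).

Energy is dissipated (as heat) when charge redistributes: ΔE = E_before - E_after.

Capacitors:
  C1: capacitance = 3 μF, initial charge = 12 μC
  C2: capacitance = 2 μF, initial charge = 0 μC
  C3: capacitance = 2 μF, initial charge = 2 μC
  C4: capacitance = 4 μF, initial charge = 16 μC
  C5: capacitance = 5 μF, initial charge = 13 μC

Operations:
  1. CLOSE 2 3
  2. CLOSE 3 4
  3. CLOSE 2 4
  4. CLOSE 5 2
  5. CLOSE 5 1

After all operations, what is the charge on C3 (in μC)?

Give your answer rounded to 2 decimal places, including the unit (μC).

Initial: C1(3μF, Q=12μC, V=4.00V), C2(2μF, Q=0μC, V=0.00V), C3(2μF, Q=2μC, V=1.00V), C4(4μF, Q=16μC, V=4.00V), C5(5μF, Q=13μC, V=2.60V)
Op 1: CLOSE 2-3: Q_total=2.00, C_total=4.00, V=0.50; Q2=1.00, Q3=1.00; dissipated=0.500
Op 2: CLOSE 3-4: Q_total=17.00, C_total=6.00, V=2.83; Q3=5.67, Q4=11.33; dissipated=8.167
Op 3: CLOSE 2-4: Q_total=12.33, C_total=6.00, V=2.06; Q2=4.11, Q4=8.22; dissipated=3.630
Op 4: CLOSE 5-2: Q_total=17.11, C_total=7.00, V=2.44; Q5=12.22, Q2=4.89; dissipated=0.212
Op 5: CLOSE 5-1: Q_total=24.22, C_total=8.00, V=3.03; Q5=15.14, Q1=9.08; dissipated=2.269
Final charges: Q1=9.08, Q2=4.89, Q3=5.67, Q4=8.22, Q5=15.14

Answer: 5.67 μC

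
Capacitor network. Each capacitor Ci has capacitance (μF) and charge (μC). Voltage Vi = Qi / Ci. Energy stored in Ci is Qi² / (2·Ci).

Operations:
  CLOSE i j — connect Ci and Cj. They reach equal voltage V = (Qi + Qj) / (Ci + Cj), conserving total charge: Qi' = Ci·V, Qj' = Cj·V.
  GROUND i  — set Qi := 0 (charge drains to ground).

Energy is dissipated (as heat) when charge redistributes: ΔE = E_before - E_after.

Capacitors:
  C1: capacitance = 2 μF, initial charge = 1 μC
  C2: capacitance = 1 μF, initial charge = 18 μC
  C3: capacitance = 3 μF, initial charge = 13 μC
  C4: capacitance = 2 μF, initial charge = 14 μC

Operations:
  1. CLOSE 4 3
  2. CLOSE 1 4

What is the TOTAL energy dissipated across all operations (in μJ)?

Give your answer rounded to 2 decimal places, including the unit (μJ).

Initial: C1(2μF, Q=1μC, V=0.50V), C2(1μF, Q=18μC, V=18.00V), C3(3μF, Q=13μC, V=4.33V), C4(2μF, Q=14μC, V=7.00V)
Op 1: CLOSE 4-3: Q_total=27.00, C_total=5.00, V=5.40; Q4=10.80, Q3=16.20; dissipated=4.267
Op 2: CLOSE 1-4: Q_total=11.80, C_total=4.00, V=2.95; Q1=5.90, Q4=5.90; dissipated=12.005
Total dissipated: 16.272 μJ

Answer: 16.27 μJ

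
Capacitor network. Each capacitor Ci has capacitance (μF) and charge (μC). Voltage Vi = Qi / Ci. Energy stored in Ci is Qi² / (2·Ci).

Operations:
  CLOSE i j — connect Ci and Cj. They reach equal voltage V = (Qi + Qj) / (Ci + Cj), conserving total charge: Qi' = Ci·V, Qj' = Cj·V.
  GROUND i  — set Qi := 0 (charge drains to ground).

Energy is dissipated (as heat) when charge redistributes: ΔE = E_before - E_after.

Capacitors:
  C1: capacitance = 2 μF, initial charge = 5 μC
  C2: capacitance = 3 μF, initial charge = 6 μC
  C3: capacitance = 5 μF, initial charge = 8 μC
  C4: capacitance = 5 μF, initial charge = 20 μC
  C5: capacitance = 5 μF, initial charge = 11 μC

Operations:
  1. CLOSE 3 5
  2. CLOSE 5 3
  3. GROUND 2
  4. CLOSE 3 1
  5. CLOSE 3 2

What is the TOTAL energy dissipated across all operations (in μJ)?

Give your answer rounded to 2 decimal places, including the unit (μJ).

Answer: 10.73 μJ

Derivation:
Initial: C1(2μF, Q=5μC, V=2.50V), C2(3μF, Q=6μC, V=2.00V), C3(5μF, Q=8μC, V=1.60V), C4(5μF, Q=20μC, V=4.00V), C5(5μF, Q=11μC, V=2.20V)
Op 1: CLOSE 3-5: Q_total=19.00, C_total=10.00, V=1.90; Q3=9.50, Q5=9.50; dissipated=0.450
Op 2: CLOSE 5-3: Q_total=19.00, C_total=10.00, V=1.90; Q5=9.50, Q3=9.50; dissipated=0.000
Op 3: GROUND 2: Q2=0; energy lost=6.000
Op 4: CLOSE 3-1: Q_total=14.50, C_total=7.00, V=2.07; Q3=10.36, Q1=4.14; dissipated=0.257
Op 5: CLOSE 3-2: Q_total=10.36, C_total=8.00, V=1.29; Q3=6.47, Q2=3.88; dissipated=4.023
Total dissipated: 10.730 μJ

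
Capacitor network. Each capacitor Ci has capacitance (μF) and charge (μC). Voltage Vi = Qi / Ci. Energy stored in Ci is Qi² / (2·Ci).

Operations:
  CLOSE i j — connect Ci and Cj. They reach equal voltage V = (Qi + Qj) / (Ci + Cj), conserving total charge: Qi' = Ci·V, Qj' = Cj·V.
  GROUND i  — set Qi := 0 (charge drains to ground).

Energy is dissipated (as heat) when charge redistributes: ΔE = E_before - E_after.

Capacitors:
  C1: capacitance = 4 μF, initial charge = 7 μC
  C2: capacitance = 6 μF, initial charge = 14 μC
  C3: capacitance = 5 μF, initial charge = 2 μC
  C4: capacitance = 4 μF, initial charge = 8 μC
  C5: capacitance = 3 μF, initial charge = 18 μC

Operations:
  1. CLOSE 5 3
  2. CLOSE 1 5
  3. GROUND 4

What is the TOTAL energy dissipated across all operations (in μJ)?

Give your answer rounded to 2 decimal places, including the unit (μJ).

Answer: 37.88 μJ

Derivation:
Initial: C1(4μF, Q=7μC, V=1.75V), C2(6μF, Q=14μC, V=2.33V), C3(5μF, Q=2μC, V=0.40V), C4(4μF, Q=8μC, V=2.00V), C5(3μF, Q=18μC, V=6.00V)
Op 1: CLOSE 5-3: Q_total=20.00, C_total=8.00, V=2.50; Q5=7.50, Q3=12.50; dissipated=29.400
Op 2: CLOSE 1-5: Q_total=14.50, C_total=7.00, V=2.07; Q1=8.29, Q5=6.21; dissipated=0.482
Op 3: GROUND 4: Q4=0; energy lost=8.000
Total dissipated: 37.882 μJ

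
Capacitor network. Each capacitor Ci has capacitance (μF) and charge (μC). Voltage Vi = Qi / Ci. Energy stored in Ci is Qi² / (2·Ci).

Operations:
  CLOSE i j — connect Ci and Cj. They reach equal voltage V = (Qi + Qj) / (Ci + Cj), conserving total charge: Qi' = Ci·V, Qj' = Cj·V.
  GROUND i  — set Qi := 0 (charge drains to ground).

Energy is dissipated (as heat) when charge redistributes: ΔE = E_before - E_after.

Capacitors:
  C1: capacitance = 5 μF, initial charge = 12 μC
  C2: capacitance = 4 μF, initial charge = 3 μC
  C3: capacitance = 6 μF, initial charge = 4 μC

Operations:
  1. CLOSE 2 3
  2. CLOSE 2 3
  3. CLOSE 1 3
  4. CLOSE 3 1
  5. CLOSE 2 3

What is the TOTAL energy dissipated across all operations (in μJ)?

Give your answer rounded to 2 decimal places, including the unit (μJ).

Initial: C1(5μF, Q=12μC, V=2.40V), C2(4μF, Q=3μC, V=0.75V), C3(6μF, Q=4μC, V=0.67V)
Op 1: CLOSE 2-3: Q_total=7.00, C_total=10.00, V=0.70; Q2=2.80, Q3=4.20; dissipated=0.008
Op 2: CLOSE 2-3: Q_total=7.00, C_total=10.00, V=0.70; Q2=2.80, Q3=4.20; dissipated=0.000
Op 3: CLOSE 1-3: Q_total=16.20, C_total=11.00, V=1.47; Q1=7.36, Q3=8.84; dissipated=3.941
Op 4: CLOSE 3-1: Q_total=16.20, C_total=11.00, V=1.47; Q3=8.84, Q1=7.36; dissipated=0.000
Op 5: CLOSE 2-3: Q_total=11.64, C_total=10.00, V=1.16; Q2=4.65, Q3=6.98; dissipated=0.717
Total dissipated: 4.666 μJ

Answer: 4.67 μJ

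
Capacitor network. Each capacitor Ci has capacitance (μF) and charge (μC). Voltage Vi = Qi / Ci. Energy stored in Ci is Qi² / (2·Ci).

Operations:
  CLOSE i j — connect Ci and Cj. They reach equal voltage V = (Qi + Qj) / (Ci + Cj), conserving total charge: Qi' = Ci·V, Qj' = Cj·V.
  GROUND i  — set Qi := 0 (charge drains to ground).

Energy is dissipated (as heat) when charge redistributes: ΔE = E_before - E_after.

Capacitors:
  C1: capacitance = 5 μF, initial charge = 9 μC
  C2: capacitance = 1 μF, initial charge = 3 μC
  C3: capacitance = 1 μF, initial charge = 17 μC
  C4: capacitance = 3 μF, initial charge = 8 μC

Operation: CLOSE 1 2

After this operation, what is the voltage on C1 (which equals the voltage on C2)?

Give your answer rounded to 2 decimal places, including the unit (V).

Initial: C1(5μF, Q=9μC, V=1.80V), C2(1μF, Q=3μC, V=3.00V), C3(1μF, Q=17μC, V=17.00V), C4(3μF, Q=8μC, V=2.67V)
Op 1: CLOSE 1-2: Q_total=12.00, C_total=6.00, V=2.00; Q1=10.00, Q2=2.00; dissipated=0.600

Answer: 2.00 V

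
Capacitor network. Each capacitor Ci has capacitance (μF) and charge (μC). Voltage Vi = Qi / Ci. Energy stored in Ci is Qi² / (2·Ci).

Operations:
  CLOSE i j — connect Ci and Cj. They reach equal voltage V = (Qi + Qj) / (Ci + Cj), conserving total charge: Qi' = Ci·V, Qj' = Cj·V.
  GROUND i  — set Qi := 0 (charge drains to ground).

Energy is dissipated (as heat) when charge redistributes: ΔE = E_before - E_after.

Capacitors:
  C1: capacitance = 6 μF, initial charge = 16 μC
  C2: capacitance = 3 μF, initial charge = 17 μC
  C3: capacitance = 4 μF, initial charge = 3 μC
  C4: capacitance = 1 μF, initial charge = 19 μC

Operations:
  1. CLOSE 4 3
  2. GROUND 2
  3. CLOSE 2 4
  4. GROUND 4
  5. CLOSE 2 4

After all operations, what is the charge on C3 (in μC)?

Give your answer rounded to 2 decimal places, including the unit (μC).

Answer: 17.60 μC

Derivation:
Initial: C1(6μF, Q=16μC, V=2.67V), C2(3μF, Q=17μC, V=5.67V), C3(4μF, Q=3μC, V=0.75V), C4(1μF, Q=19μC, V=19.00V)
Op 1: CLOSE 4-3: Q_total=22.00, C_total=5.00, V=4.40; Q4=4.40, Q3=17.60; dissipated=133.225
Op 2: GROUND 2: Q2=0; energy lost=48.167
Op 3: CLOSE 2-4: Q_total=4.40, C_total=4.00, V=1.10; Q2=3.30, Q4=1.10; dissipated=7.260
Op 4: GROUND 4: Q4=0; energy lost=0.605
Op 5: CLOSE 2-4: Q_total=3.30, C_total=4.00, V=0.82; Q2=2.48, Q4=0.82; dissipated=0.454
Final charges: Q1=16.00, Q2=2.48, Q3=17.60, Q4=0.82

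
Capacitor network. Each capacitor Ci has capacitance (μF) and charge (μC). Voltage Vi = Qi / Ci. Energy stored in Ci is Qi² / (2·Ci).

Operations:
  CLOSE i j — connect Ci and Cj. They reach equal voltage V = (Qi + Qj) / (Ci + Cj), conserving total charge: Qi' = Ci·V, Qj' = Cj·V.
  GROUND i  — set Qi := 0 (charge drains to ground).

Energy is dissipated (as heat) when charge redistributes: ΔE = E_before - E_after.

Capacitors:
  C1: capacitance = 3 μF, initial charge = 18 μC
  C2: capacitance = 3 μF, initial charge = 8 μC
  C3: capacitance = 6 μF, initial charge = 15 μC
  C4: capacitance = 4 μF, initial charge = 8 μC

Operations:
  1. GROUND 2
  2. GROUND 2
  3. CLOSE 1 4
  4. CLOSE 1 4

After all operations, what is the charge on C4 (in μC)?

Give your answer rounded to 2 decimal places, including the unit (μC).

Answer: 14.86 μC

Derivation:
Initial: C1(3μF, Q=18μC, V=6.00V), C2(3μF, Q=8μC, V=2.67V), C3(6μF, Q=15μC, V=2.50V), C4(4μF, Q=8μC, V=2.00V)
Op 1: GROUND 2: Q2=0; energy lost=10.667
Op 2: GROUND 2: Q2=0; energy lost=0.000
Op 3: CLOSE 1-4: Q_total=26.00, C_total=7.00, V=3.71; Q1=11.14, Q4=14.86; dissipated=13.714
Op 4: CLOSE 1-4: Q_total=26.00, C_total=7.00, V=3.71; Q1=11.14, Q4=14.86; dissipated=0.000
Final charges: Q1=11.14, Q2=0.00, Q3=15.00, Q4=14.86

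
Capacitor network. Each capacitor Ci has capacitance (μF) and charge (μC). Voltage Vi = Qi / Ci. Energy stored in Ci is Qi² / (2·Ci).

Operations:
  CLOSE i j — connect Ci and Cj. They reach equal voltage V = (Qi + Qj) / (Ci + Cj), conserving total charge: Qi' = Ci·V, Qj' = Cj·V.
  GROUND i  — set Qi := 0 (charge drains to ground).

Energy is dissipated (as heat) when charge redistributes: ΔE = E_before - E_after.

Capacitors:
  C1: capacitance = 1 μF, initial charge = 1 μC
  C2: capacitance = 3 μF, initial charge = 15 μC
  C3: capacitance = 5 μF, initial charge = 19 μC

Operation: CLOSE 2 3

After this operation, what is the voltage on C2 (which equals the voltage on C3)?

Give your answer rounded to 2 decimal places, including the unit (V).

Initial: C1(1μF, Q=1μC, V=1.00V), C2(3μF, Q=15μC, V=5.00V), C3(5μF, Q=19μC, V=3.80V)
Op 1: CLOSE 2-3: Q_total=34.00, C_total=8.00, V=4.25; Q2=12.75, Q3=21.25; dissipated=1.350

Answer: 4.25 V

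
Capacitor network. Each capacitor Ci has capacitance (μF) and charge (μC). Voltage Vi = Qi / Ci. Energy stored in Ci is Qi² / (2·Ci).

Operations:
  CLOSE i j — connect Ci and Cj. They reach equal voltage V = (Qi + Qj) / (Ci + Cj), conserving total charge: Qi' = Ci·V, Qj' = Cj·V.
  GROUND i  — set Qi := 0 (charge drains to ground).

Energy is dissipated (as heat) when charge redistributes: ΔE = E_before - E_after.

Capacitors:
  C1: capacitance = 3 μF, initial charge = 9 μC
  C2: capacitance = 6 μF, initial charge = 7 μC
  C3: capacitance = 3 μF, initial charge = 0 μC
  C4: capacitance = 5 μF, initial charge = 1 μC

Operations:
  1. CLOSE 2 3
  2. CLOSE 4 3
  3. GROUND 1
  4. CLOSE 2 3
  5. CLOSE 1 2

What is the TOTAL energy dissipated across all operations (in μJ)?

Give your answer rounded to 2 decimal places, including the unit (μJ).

Answer: 15.74 μJ

Derivation:
Initial: C1(3μF, Q=9μC, V=3.00V), C2(6μF, Q=7μC, V=1.17V), C3(3μF, Q=0μC, V=0.00V), C4(5μF, Q=1μC, V=0.20V)
Op 1: CLOSE 2-3: Q_total=7.00, C_total=9.00, V=0.78; Q2=4.67, Q3=2.33; dissipated=1.361
Op 2: CLOSE 4-3: Q_total=3.33, C_total=8.00, V=0.42; Q4=2.08, Q3=1.25; dissipated=0.313
Op 3: GROUND 1: Q1=0; energy lost=13.500
Op 4: CLOSE 2-3: Q_total=5.92, C_total=9.00, V=0.66; Q2=3.94, Q3=1.97; dissipated=0.130
Op 5: CLOSE 1-2: Q_total=3.94, C_total=9.00, V=0.44; Q1=1.31, Q2=2.63; dissipated=0.432
Total dissipated: 15.737 μJ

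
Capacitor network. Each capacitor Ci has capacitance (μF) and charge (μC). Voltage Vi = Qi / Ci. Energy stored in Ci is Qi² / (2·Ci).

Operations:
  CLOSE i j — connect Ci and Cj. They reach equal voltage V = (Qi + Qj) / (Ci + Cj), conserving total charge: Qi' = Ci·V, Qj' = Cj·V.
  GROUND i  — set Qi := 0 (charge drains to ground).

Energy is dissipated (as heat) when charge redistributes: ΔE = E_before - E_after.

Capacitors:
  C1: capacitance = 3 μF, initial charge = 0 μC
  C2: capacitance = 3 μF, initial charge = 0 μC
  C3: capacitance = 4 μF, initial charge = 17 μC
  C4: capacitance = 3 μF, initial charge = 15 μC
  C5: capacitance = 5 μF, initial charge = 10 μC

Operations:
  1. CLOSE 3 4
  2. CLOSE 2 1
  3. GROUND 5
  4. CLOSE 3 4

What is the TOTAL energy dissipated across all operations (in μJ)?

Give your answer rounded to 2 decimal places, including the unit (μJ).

Initial: C1(3μF, Q=0μC, V=0.00V), C2(3μF, Q=0μC, V=0.00V), C3(4μF, Q=17μC, V=4.25V), C4(3μF, Q=15μC, V=5.00V), C5(5μF, Q=10μC, V=2.00V)
Op 1: CLOSE 3-4: Q_total=32.00, C_total=7.00, V=4.57; Q3=18.29, Q4=13.71; dissipated=0.482
Op 2: CLOSE 2-1: Q_total=0.00, C_total=6.00, V=0.00; Q2=0.00, Q1=0.00; dissipated=0.000
Op 3: GROUND 5: Q5=0; energy lost=10.000
Op 4: CLOSE 3-4: Q_total=32.00, C_total=7.00, V=4.57; Q3=18.29, Q4=13.71; dissipated=0.000
Total dissipated: 10.482 μJ

Answer: 10.48 μJ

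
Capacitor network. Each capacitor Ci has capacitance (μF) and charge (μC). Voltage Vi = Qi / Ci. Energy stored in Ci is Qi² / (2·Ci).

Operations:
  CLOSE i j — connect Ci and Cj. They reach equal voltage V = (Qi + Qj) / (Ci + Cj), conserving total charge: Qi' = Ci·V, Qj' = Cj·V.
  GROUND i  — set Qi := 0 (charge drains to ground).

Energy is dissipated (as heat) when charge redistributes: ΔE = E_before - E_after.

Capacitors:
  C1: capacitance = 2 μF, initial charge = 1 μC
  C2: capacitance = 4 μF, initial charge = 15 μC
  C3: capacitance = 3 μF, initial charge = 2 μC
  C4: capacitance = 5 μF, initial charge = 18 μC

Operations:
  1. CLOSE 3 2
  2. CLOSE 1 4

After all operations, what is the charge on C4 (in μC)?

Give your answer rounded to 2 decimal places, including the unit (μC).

Answer: 13.57 μC

Derivation:
Initial: C1(2μF, Q=1μC, V=0.50V), C2(4μF, Q=15μC, V=3.75V), C3(3μF, Q=2μC, V=0.67V), C4(5μF, Q=18μC, V=3.60V)
Op 1: CLOSE 3-2: Q_total=17.00, C_total=7.00, V=2.43; Q3=7.29, Q2=9.71; dissipated=8.149
Op 2: CLOSE 1-4: Q_total=19.00, C_total=7.00, V=2.71; Q1=5.43, Q4=13.57; dissipated=6.864
Final charges: Q1=5.43, Q2=9.71, Q3=7.29, Q4=13.57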